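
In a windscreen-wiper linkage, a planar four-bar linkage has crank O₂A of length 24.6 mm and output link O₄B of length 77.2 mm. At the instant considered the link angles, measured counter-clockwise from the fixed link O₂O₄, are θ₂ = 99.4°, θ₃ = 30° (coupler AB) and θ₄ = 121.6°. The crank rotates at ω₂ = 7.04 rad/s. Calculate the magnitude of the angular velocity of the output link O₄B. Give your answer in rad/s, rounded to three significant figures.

ω₂ = 7.04 rad/s
Differentiating the loop-closure r₂e^{iθ₂}+r₃e^{iθ₃}=r₁+r₄e^{iθ₄} gives r₂ω₂e^{iθ₂}+r₃ω₃e^{iθ₃}=r₄ω₄e^{iθ₄}.
Eliminating the other unknown: ω₄ = r₂ω₂ sin(θ₂−θ₃) / [r₄ sin(θ₄−θ₃)].
Numerator sine = +0.93606; denominator sine = +0.99961.
Result = 0.0246·7.04·(+0.93606) / (0.0772·(+0.99961)) = +2.1007 rad/s; magnitude 2.1007 rad/s.

2.10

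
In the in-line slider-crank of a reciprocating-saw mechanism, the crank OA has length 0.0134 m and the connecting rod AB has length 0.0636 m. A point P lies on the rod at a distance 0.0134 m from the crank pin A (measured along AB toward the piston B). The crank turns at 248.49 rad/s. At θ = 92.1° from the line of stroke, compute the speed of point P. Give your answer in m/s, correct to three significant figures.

3.32

ω = 248.5 rad/s.  Crank-pin speed |V_A| = rω = 3.3298 m/s, perpendicular to OA.
Rod angle: sinφ = −(r/L) sinθ ⇒ φ = -12.155°; ω_rod = −rω cosθ/√(L²−r²sin²θ) = +1.9625 rad/s.
V_P = V_A + ω_rod × AP, with AP = 0.0134 m along the rod.
Components: V_Px = −rω sinθ − a·ω_rod·sinφ = -3.322 m/s;  V_Py = rω cosθ + a·ω_rod·cosφ = -0.096307 m/s.
|V_P| = √(V_Px² + V_Py²) = 3.3234 m/s.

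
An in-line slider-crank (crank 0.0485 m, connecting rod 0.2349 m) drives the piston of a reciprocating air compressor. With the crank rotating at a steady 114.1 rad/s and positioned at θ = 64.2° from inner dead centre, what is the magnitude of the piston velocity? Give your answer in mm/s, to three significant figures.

ω = 114.1 rad/s
For an in-line slider-crank, x = r cosθ + √(L² − r² sin²θ), so v = −rω sinθ·[1 + r cosθ/√(L² − r² sin²θ)].
With r = 0.0485 m, L = 0.2349 m, θ = 64.2°: √(L² − r² sin²θ) = 0.23081 m.
v = −0.0485·114.1·0.90032·[1 + 0.0485·0.43523/0.23081] = -5.4379 m/s.
|v| = 5.4379 m/s = 5437.9 mm/s.

5440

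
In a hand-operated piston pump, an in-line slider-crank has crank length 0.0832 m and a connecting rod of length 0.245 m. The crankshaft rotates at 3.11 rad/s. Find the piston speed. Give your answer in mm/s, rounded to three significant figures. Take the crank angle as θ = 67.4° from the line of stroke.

ω = 3.11 rad/s
For an in-line slider-crank, x = r cosθ + √(L² − r² sin²θ), so v = −rω sinθ·[1 + r cosθ/√(L² − r² sin²θ)].
With r = 0.0832 m, L = 0.245 m, θ = 67.4°: √(L² − r² sin²θ) = 0.23265 m.
v = −0.0832·3.11·0.92321·[1 + 0.0832·0.38430/0.23265] = -0.27171 m/s.
|v| = 0.27171 m/s = 271.71 mm/s.

272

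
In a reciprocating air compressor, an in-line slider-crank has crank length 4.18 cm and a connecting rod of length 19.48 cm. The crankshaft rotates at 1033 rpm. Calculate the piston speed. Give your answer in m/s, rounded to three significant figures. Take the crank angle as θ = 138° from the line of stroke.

ω = 2π·1033/60 = 108.2 rad/s
For an in-line slider-crank, x = r cosθ + √(L² − r² sin²θ), so v = −rω sinθ·[1 + r cosθ/√(L² − r² sin²θ)].
With r = 0.0418 m, L = 0.1948 m, θ = 138°: √(L² − r² sin²θ) = 0.19278 m.
v = −0.0418·108.2·0.66913·[1 + 0.0418·-0.74314/0.19278] = -2.5381 m/s.
|v| = 2.5381 m/s.

2.54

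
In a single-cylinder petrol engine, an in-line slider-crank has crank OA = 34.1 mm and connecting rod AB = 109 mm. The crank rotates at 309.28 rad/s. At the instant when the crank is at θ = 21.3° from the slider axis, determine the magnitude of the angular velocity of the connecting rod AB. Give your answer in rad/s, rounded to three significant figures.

90.7

ω = 309.3 rad/s
The rod makes angle φ with the slider axis where L sinφ = r sinθ; differentiating, L cosφ·φ̇ = r ω cosθ.
L cosφ = √(L² − r² sin²θ) = 0.10829 m.
|ω_rod| = r ω |cosθ| / √(L² − r² sin²θ) = 0.0341·309.3·0.93169/0.10829 = 90.735 rad/s.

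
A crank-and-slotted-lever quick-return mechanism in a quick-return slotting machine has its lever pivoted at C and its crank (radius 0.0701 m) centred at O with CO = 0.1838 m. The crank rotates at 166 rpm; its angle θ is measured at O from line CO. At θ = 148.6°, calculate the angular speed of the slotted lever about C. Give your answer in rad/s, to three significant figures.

ω = 17.38 rad/s (from 166 rpm).
Crank pin A relative to C: A = (d + r cosθ, r sinθ); lever angle φ = atan2(r sinθ, d + r cosθ).
Differentiating tanφ: φ̇ = rω(d cosθ + r)/(d² + r² + 2dr cosθ).
d² + r² + 2dr cosθ = |CA|² = 0.0167015 m²;  d cosθ + r = -0.086783 m.
|ω_lever| = |0.0701·17.38·-0.086783| / 0.0167015 = 6.3319 rad/s.

6.33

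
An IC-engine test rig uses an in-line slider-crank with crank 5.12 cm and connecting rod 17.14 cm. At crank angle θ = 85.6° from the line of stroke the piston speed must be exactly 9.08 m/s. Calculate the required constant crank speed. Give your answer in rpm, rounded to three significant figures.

For an in-line slider-crank, |v_piston| = rω|sinθ|·[1 + r cosθ/√(L² − r² sin²θ)].
With r = 0.0512 m, L = 0.1714 m, θ = 85.6°: the bracketed kinematic factor |dx/dθ| = 0.052275 m.
ω = v/|dx/dθ| = 9.08/0.052275 = 173.7 rad/s.
N = 60ω/(2π) = 1658.7 rpm.

1660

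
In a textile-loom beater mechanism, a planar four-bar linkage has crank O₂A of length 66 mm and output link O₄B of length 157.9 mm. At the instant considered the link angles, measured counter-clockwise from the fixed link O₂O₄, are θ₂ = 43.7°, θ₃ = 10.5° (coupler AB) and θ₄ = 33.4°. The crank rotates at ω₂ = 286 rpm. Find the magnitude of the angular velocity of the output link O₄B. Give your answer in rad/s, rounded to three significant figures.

17.6

ω₂ = 29.95 rad/s (from 286 rpm).
Differentiating the loop-closure r₂e^{iθ₂}+r₃e^{iθ₃}=r₁+r₄e^{iθ₄} gives r₂ω₂e^{iθ₂}+r₃ω₃e^{iθ₃}=r₄ω₄e^{iθ₄}.
Eliminating the other unknown: ω₄ = r₂ω₂ sin(θ₂−θ₃) / [r₄ sin(θ₄−θ₃)].
Numerator sine = +0.54756; denominator sine = +0.38912.
Result = 0.066·29.95·(+0.54756) / (0.1579·(+0.38912)) = +17.616 rad/s; magnitude 17.616 rad/s.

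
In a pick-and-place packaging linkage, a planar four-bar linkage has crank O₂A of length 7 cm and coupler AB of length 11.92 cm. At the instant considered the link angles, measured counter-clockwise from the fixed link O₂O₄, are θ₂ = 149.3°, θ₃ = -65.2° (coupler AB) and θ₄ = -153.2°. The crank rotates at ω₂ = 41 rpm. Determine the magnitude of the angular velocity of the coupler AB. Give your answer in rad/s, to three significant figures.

2.13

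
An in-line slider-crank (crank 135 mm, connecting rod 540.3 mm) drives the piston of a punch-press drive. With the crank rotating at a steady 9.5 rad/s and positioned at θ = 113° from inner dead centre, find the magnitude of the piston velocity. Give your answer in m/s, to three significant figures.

ω = 9.5 rad/s
For an in-line slider-crank, x = r cosθ + √(L² − r² sin²θ), so v = −rω sinθ·[1 + r cosθ/√(L² − r² sin²θ)].
With r = 0.135 m, L = 0.5403 m, θ = 113°: √(L² − r² sin²θ) = 0.52582 m.
v = −0.135·9.5·0.92050·[1 + 0.135·-0.39073/0.52582] = -1.0621 m/s.
|v| = 1.0621 m/s.

1.06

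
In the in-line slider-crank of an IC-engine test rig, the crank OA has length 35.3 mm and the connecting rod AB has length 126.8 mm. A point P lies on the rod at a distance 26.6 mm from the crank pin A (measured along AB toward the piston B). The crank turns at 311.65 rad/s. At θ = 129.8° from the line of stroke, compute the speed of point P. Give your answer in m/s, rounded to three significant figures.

9.85

ω = 311.6 rad/s.  Crank-pin speed |V_A| = rω = 11.001 m/s, perpendicular to OA.
Rod angle: sinφ = −(r/L) sinθ ⇒ φ = -12.350°; ω_rod = −rω cosθ/√(L²−r²sin²θ) = +56.852 rad/s.
V_P = V_A + ω_rod × AP, with AP = 0.0266 m along the rod.
Components: V_Px = −rω sinθ − a·ω_rod·sinφ = -8.1286 m/s;  V_Py = rω cosθ + a·ω_rod·cosφ = -5.5647 m/s.
|V_P| = √(V_Px² + V_Py²) = 9.8509 m/s.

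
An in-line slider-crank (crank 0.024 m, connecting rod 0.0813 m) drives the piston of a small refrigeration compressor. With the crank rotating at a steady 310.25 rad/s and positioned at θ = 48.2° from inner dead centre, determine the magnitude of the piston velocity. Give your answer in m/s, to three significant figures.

ω = 310.2 rad/s
For an in-line slider-crank, x = r cosθ + √(L² − r² sin²θ), so v = −rω sinθ·[1 + r cosθ/√(L² − r² sin²θ)].
With r = 0.024 m, L = 0.0813 m, θ = 48.2°: √(L² − r² sin²θ) = 0.079307 m.
v = −0.024·310.2·0.74548·[1 + 0.024·0.66653/0.079307] = -6.6705 m/s.
|v| = 6.6705 m/s.

6.67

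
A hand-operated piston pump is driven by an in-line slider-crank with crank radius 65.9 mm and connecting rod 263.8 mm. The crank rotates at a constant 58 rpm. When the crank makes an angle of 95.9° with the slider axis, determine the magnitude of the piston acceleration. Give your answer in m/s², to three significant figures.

0.863

ω = 2π·58/60 = 6.074 rad/s
x(θ) = r cosθ + √(L² − r² sin²θ); with ω constant, a = ω²·d²x/dθ².
d²x/dθ² = −r cosθ − r²(cos2θ)/√u − r⁴ sin²2θ/(4u^{3/2}),  u = L² − r² sin²θ = 0.0652935 m².
Substituting r = 0.0659 m, L = 0.2638 m, θ = 95.9°: d²x/dθ² = +0.023399 m.
a = ω²·d²x/dθ² = (6.074)²·(+0.023399) = +0.86318 m/s²;  |a| = 0.86318 m/s².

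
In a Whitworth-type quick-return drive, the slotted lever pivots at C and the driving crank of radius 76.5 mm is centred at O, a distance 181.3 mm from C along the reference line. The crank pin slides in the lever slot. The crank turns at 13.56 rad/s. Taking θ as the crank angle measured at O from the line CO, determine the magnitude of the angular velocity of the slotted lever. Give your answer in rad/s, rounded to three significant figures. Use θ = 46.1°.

ω = 13.56 rad/s
Crank pin A relative to C: A = (d + r cosθ, r sinθ); lever angle φ = atan2(r sinθ, d + r cosθ).
Differentiating tanφ: φ̇ = rω(d cosθ + r)/(d² + r² + 2dr cosθ).
d² + r² + 2dr cosθ = |CA|² = 0.0579561 m²;  d cosθ + r = +0.20221 m.
|ω_lever| = |0.0765·13.56·+0.20221| / 0.0579561 = 3.6194 rad/s.

3.62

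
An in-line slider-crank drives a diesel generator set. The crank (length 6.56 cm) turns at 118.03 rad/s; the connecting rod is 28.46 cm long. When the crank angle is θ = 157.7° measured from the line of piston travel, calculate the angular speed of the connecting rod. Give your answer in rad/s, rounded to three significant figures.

25.3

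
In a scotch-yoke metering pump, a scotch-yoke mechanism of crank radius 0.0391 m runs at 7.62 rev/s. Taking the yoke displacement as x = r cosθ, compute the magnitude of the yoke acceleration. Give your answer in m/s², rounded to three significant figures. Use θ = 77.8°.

18.9

ω = 47.88 rad/s (from 7.62 rev/s).
x = r cosθ ⇒ ẍ = −rω² cosθ (ω constant).
|a| = rω²|cosθ| = 0.0391·(47.88)²·|cos 77.8°| = 18.941 m/s².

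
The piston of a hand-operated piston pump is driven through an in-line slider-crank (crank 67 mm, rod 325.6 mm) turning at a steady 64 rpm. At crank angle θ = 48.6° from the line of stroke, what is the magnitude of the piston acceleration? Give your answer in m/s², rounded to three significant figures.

1.92

ω = 2π·64/60 = 6.702 rad/s
x(θ) = r cosθ + √(L² − r² sin²θ); with ω constant, a = ω²·d²x/dθ².
d²x/dθ² = −r cosθ − r²(cos2θ)/√u − r⁴ sin²2θ/(4u^{3/2}),  u = L² − r² sin²θ = 0.10349 m².
Substituting r = 0.067 m, L = 0.3256 m, θ = 48.6°: d²x/dθ² = -0.042708 m.
a = ω²·d²x/dθ² = (6.702)²·(-0.042708) = -1.9183 m/s²;  |a| = 1.9183 m/s².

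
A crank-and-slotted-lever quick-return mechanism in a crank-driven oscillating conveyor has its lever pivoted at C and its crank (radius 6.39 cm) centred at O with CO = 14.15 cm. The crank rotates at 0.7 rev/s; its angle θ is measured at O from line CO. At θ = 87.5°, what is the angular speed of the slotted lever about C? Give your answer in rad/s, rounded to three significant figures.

0.791

ω = 4.398 rad/s (from 0.7 rev/s).
Crank pin A relative to C: A = (d + r cosθ, r sinθ); lever angle φ = atan2(r sinθ, d + r cosθ).
Differentiating tanφ: φ̇ = rω(d cosθ + r)/(d² + r² + 2dr cosθ).
d² + r² + 2dr cosθ = |CA|² = 0.0248943 m²;  d cosθ + r = +0.070072 m.
|ω_lever| = |0.0639·4.398·+0.070072| / 0.0248943 = 0.79109 rad/s.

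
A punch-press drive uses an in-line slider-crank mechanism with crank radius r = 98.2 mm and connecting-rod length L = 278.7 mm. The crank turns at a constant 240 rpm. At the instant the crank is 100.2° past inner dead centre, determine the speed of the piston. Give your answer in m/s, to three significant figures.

2.27

ω = 2π·240/60 = 25.13 rad/s
For an in-line slider-crank, x = r cosθ + √(L² − r² sin²θ), so v = −rω sinθ·[1 + r cosθ/√(L² − r² sin²θ)].
With r = 0.0982 m, L = 0.2787 m, θ = 100.2°: √(L² − r² sin²θ) = 0.26141 m.
v = −0.0982·25.13·0.98420·[1 + 0.0982·-0.17708/0.26141] = -2.2674 m/s.
|v| = 2.2674 m/s.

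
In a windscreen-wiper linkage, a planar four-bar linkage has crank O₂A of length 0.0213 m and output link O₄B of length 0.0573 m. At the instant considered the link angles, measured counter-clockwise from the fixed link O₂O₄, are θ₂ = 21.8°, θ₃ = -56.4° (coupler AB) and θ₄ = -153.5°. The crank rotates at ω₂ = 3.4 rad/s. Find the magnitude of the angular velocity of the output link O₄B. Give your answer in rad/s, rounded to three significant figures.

1.25

ω₂ = 3.4 rad/s
Differentiating the loop-closure r₂e^{iθ₂}+r₃e^{iθ₃}=r₁+r₄e^{iθ₄} gives r₂ω₂e^{iθ₂}+r₃ω₃e^{iθ₃}=r₄ω₄e^{iθ₄}.
Eliminating the other unknown: ω₄ = r₂ω₂ sin(θ₂−θ₃) / [r₄ sin(θ₄−θ₃)].
Numerator sine = +0.97887; denominator sine = -0.99233.
Result = 0.0213·3.4·(+0.97887) / (0.0573·(-0.99233)) = -1.2467 rad/s; magnitude 1.2467 rad/s.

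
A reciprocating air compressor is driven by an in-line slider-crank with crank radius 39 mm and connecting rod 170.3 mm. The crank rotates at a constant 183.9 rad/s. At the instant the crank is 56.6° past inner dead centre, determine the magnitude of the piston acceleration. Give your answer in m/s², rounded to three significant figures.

ω = 183.9 rad/s
x(θ) = r cosθ + √(L² − r² sin²θ); with ω constant, a = ω²·d²x/dθ².
d²x/dθ² = −r cosθ − r²(cos2θ)/√u − r⁴ sin²2θ/(4u^{3/2}),  u = L² − r² sin²θ = 0.027942 m².
Substituting r = 0.039 m, L = 0.1703 m, θ = 56.6°: d²x/dθ² = -0.017989 m.
a = ω²·d²x/dθ² = (183.9)²·(-0.017989) = -608.37 m/s²;  |a| = 608.37 m/s².

608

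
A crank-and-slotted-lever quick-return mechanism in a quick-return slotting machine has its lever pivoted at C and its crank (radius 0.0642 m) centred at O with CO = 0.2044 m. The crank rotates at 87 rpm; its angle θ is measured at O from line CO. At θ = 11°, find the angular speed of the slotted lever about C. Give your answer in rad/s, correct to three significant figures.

ω = 9.111 rad/s (from 87 rpm).
Crank pin A relative to C: A = (d + r cosθ, r sinθ); lever angle φ = atan2(r sinθ, d + r cosθ).
Differentiating tanφ: φ̇ = rω(d cosθ + r)/(d² + r² + 2dr cosθ).
d² + r² + 2dr cosθ = |CA|² = 0.0716638 m²;  d cosθ + r = +0.26484 m.
|ω_lever| = |0.0642·9.111·+0.26484| / 0.0716638 = 2.1616 rad/s.

2.16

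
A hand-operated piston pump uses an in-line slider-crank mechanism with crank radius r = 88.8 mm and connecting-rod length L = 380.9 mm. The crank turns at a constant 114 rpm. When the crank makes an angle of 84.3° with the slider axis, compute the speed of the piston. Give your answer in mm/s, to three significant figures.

ω = 2π·114/60 = 11.94 rad/s
For an in-line slider-crank, x = r cosθ + √(L² − r² sin²θ), so v = −rω sinθ·[1 + r cosθ/√(L² − r² sin²θ)].
With r = 0.0888 m, L = 0.3809 m, θ = 84.3°: √(L² − r² sin²θ) = 0.37051 m.
v = −0.0888·11.94·0.99506·[1 + 0.0888·0.09932/0.37051] = -1.08 m/s.
|v| = 1.08 m/s = 1080 mm/s.

1080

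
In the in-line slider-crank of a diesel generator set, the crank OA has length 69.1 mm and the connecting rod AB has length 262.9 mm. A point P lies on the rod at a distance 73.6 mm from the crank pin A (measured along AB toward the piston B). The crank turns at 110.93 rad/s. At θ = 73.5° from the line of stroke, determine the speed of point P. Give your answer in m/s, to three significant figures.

ω = 110.9 rad/s.  Crank-pin speed |V_A| = rω = 7.6653 m/s, perpendicular to OA.
Rod angle: sinφ = −(r/L) sinθ ⇒ φ = -14.597°; ω_rod = −rω cosθ/√(L²−r²sin²θ) = -8.5571 rad/s.
V_P = V_A + ω_rod × AP, with AP = 0.0736 m along the rod.
Components: V_Px = −rω sinθ − a·ω_rod·sinφ = -7.5083 m/s;  V_Py = rω cosθ + a·ω_rod·cosφ = +1.5676 m/s.
|V_P| = √(V_Px² + V_Py²) = 7.6702 m/s.

7.67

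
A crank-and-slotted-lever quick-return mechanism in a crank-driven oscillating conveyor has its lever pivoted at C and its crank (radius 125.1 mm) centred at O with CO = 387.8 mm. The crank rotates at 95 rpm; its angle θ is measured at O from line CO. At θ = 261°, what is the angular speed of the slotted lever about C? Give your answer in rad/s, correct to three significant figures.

ω = 9.948 rad/s (from 95 rpm).
Crank pin A relative to C: A = (d + r cosθ, r sinθ); lever angle φ = atan2(r sinθ, d + r cosθ).
Differentiating tanφ: φ̇ = rω(d cosθ + r)/(d² + r² + 2dr cosθ).
d² + r² + 2dr cosθ = |CA|² = 0.15086 m²;  d cosθ + r = +0.064435 m.
|ω_lever| = |0.1251·9.948·+0.064435| / 0.15086 = 0.53156 rad/s.

0.532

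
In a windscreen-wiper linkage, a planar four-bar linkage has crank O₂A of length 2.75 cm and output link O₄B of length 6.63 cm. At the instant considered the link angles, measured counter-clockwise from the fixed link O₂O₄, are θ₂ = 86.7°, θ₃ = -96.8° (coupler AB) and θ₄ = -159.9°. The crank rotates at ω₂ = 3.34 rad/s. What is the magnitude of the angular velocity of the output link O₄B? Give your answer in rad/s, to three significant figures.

ω₂ = 3.34 rad/s
Differentiating the loop-closure r₂e^{iθ₂}+r₃e^{iθ₃}=r₁+r₄e^{iθ₄} gives r₂ω₂e^{iθ₂}+r₃ω₃e^{iθ₃}=r₄ω₄e^{iθ₄}.
Eliminating the other unknown: ω₄ = r₂ω₂ sin(θ₂−θ₃) / [r₄ sin(θ₄−θ₃)].
Numerator sine = -0.06105; denominator sine = -0.89180.
Result = 0.0275·3.34·(-0.06105) / (0.0663·(-0.89180)) = +0.094836 rad/s; magnitude 0.094836 rad/s.

0.0948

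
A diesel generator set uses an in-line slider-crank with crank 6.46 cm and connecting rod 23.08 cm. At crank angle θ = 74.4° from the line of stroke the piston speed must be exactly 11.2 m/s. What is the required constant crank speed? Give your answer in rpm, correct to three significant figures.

For an in-line slider-crank, |v_piston| = rω|sinθ|·[1 + r cosθ/√(L² − r² sin²θ)].
With r = 0.0646 m, L = 0.2308 m, θ = 74.4°: the bracketed kinematic factor |dx/dθ| = 0.067084 m.
ω = v/|dx/dθ| = 11.2/0.067084 = 166.96 rad/s.
N = 60ω/(2π) = 1594.3 rpm.

1590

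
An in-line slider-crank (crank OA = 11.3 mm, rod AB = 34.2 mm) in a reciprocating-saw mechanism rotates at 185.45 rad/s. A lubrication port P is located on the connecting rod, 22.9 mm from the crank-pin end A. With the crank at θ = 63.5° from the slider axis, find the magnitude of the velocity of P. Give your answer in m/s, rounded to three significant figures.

2.09

ω = 185.4 rad/s.  Crank-pin speed |V_A| = rω = 2.0956 m/s, perpendicular to OA.
Rod angle: sinφ = −(r/L) sinθ ⇒ φ = -17.199°; ω_rod = −rω cosθ/√(L²−r²sin²θ) = -28.62 rad/s.
V_P = V_A + ω_rod × AP, with AP = 0.0229 m along the rod.
Components: V_Px = −rω sinθ − a·ω_rod·sinφ = -2.0692 m/s;  V_Py = rω cosθ + a·ω_rod·cosφ = +0.30895 m/s.
|V_P| = √(V_Px² + V_Py²) = 2.0921 m/s.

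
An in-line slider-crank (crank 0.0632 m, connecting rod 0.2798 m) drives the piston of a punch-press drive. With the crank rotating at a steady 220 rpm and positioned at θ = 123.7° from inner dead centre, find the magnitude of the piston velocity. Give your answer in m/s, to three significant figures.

1.06

ω = 2π·220/60 = 23.04 rad/s
For an in-line slider-crank, x = r cosθ + √(L² − r² sin²θ), so v = −rω sinθ·[1 + r cosθ/√(L² − r² sin²θ)].
With r = 0.0632 m, L = 0.2798 m, θ = 123.7°: √(L² − r² sin²θ) = 0.27482 m.
v = −0.0632·23.04·0.83195·[1 + 0.0632·-0.55484/0.27482] = -1.0568 m/s.
|v| = 1.0568 m/s.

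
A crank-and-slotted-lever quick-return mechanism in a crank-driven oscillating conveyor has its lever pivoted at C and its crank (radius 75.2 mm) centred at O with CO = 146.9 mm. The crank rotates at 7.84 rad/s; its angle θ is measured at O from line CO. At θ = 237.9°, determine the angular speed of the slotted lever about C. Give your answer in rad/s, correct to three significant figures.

0.109

ω = 7.84 rad/s
Crank pin A relative to C: A = (d + r cosθ, r sinθ); lever angle φ = atan2(r sinθ, d + r cosθ).
Differentiating tanφ: φ̇ = rω(d cosθ + r)/(d² + r² + 2dr cosθ).
d² + r² + 2dr cosθ = |CA|² = 0.0154941 m²;  d cosθ + r = -0.0028625 m.
|ω_lever| = |0.0752·7.84·-0.0028625| / 0.0154941 = 0.10892 rad/s.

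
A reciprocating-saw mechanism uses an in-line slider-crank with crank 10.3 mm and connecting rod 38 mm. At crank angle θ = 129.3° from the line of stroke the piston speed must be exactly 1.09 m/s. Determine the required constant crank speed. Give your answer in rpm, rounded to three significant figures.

For an in-line slider-crank, |v_piston| = rω|sinθ|·[1 + r cosθ/√(L² − r² sin²θ)].
With r = 0.0103 m, L = 0.038 m, θ = 129.3°: the bracketed kinematic factor |dx/dθ| = 0.006571 m.
ω = v/|dx/dθ| = 1.09/0.006571 = 165.88 rad/s.
N = 60ω/(2π) = 1584 rpm.

1580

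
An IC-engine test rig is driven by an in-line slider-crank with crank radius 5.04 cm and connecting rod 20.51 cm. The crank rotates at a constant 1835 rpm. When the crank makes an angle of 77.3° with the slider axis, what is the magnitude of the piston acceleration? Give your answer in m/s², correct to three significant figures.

15.0

ω = 2π·1835/60 = 192.2 rad/s
x(θ) = r cosθ + √(L² − r² sin²θ); with ω constant, a = ω²·d²x/dθ².
d²x/dθ² = −r cosθ − r²(cos2θ)/√u − r⁴ sin²2θ/(4u^{3/2}),  u = L² − r² sin²θ = 0.0396486 m².
Substituting r = 0.0504 m, L = 0.2051 m, θ = 77.3°: d²x/dθ² = +0.00040597 m.
a = ω²·d²x/dθ² = (192.2)²·(+0.00040597) = +14.991 m/s²;  |a| = 14.991 m/s².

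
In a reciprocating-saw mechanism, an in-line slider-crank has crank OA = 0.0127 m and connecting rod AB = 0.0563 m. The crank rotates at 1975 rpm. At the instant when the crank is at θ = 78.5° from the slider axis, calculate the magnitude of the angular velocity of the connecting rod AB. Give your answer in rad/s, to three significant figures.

ω = 206.8 rad/s (converted from 1975 rpm).
The rod makes angle φ with the slider axis where L sinφ = r sinθ; differentiating, L cosφ·φ̇ = r ω cosθ.
L cosφ = √(L² − r² sin²θ) = 0.054907 m.
|ω_rod| = r ω |cosθ| / √(L² − r² sin²θ) = 0.0127·206.8·0.19937/0.054907 = 9.5373 rad/s.

9.54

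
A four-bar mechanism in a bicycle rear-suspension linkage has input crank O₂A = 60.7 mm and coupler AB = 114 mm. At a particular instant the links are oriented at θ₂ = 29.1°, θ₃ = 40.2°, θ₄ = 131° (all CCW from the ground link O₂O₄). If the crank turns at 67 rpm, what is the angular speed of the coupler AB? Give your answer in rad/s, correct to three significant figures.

ω₂ = 7.016 rad/s (from 67 rpm).
Differentiating the loop-closure r₂e^{iθ₂}+r₃e^{iθ₃}=r₁+r₄e^{iθ₄} gives r₂ω₂e^{iθ₂}+r₃ω₃e^{iθ₃}=r₄ω₄e^{iθ₄}.
Eliminating the other unknown: ω₃ = r₂ω₂ sin(θ₄−θ₂) / [r₃ sin(θ₃−θ₄)].
Numerator sine = +0.97851; denominator sine = -0.99990.
Result = 0.0607·7.016·(+0.97851) / (0.114·(-0.99990)) = -3.6559 rad/s; magnitude 3.6559 rad/s.

3.66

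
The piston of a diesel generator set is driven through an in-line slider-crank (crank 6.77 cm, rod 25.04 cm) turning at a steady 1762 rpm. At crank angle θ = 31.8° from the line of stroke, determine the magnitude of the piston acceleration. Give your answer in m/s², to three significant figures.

2250

ω = 2π·1762/60 = 184.5 rad/s
x(θ) = r cosθ + √(L² − r² sin²θ); with ω constant, a = ω²·d²x/dθ².
d²x/dθ² = −r cosθ − r²(cos2θ)/√u − r⁴ sin²2θ/(4u^{3/2}),  u = L² − r² sin²θ = 0.0614275 m².
Substituting r = 0.0677 m, L = 0.2504 m, θ = 31.8°: d²x/dθ² = -0.066037 m.
a = ω²·d²x/dθ² = (184.5)²·(-0.066037) = -2248.3 m/s²;  |a| = 2248.3 m/s².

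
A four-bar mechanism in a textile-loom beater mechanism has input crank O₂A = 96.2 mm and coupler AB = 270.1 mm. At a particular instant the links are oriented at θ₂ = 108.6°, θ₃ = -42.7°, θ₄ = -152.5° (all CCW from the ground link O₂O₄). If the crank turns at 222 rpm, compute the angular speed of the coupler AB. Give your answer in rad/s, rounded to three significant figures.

8.69

ω₂ = 23.25 rad/s (from 222 rpm).
Differentiating the loop-closure r₂e^{iθ₂}+r₃e^{iθ₃}=r₁+r₄e^{iθ₄} gives r₂ω₂e^{iθ₂}+r₃ω₃e^{iθ₃}=r₄ω₄e^{iθ₄}.
Eliminating the other unknown: ω₃ = r₂ω₂ sin(θ₄−θ₂) / [r₃ sin(θ₃−θ₄)].
Numerator sine = +0.98796; denominator sine = +0.94088.
Result = 0.0962·23.25·(+0.98796) / (0.2701·(+0.94088)) = +8.6943 rad/s; magnitude 8.6943 rad/s.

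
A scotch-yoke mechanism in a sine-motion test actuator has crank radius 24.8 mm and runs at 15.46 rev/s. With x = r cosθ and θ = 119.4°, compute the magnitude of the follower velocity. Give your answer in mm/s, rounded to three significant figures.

2100

ω = 97.14 rad/s (from 15.46 rev/s).
x = r cosθ ⇒ ẋ = −rω sinθ.
|v| = rω|sinθ| = 0.0248·97.14·|sin 119.4°| = 2.0988 m/s = 2098.8 mm/s.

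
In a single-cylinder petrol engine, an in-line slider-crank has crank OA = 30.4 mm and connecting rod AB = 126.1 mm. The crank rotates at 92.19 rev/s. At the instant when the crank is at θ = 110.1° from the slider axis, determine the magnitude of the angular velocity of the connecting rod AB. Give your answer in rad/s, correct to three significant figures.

ω = 579.2 rad/s (converted from 92.19 rev/s).
The rod makes angle φ with the slider axis where L sinφ = r sinθ; differentiating, L cosφ·φ̇ = r ω cosθ.
L cosφ = √(L² − r² sin²θ) = 0.12283 m.
|ω_rod| = r ω |cosθ| / √(L² − r² sin²θ) = 0.0304·579.2·0.34366/0.12283 = 49.269 rad/s.

49.3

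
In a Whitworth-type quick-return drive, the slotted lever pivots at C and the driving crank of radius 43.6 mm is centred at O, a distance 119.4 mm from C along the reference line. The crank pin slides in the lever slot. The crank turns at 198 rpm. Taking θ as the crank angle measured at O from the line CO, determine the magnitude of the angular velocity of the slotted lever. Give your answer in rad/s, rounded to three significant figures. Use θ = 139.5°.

ω = 20.73 rad/s (from 198 rpm).
Crank pin A relative to C: A = (d + r cosθ, r sinθ); lever angle φ = atan2(r sinθ, d + r cosθ).
Differentiating tanφ: φ̇ = rω(d cosθ + r)/(d² + r² + 2dr cosθ).
d² + r² + 2dr cosθ = |CA|² = 0.00824022 m²;  d cosθ + r = -0.047192 m.
|ω_lever| = |0.0436·20.73·-0.047192| / 0.00824022 = 5.1774 rad/s.

5.18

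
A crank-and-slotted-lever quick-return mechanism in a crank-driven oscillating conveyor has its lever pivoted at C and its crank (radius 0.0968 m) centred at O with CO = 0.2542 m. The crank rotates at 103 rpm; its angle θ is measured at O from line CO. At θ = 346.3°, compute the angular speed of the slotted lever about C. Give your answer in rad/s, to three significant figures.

2.95

ω = 10.79 rad/s (from 103 rpm).
Crank pin A relative to C: A = (d + r cosθ, r sinθ); lever angle φ = atan2(r sinθ, d + r cosθ).
Differentiating tanφ: φ̇ = rω(d cosθ + r)/(d² + r² + 2dr cosθ).
d² + r² + 2dr cosθ = |CA|² = 0.121801 m²;  d cosθ + r = +0.34377 m.
|ω_lever| = |0.0968·10.79·+0.34377| / 0.121801 = 2.9468 rad/s.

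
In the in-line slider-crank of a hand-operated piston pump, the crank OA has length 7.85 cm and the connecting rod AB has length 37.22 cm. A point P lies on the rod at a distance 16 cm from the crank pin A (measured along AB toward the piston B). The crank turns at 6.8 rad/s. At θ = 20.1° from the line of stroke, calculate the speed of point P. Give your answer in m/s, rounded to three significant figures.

ω = 6.8 rad/s.  Crank-pin speed |V_A| = rω = 0.5338 m/s, perpendicular to OA.
Rod angle: sinφ = −(r/L) sinθ ⇒ φ = -4.156°; ω_rod = −rω cosθ/√(L²−r²sin²θ) = -1.3504 rad/s.
V_P = V_A + ω_rod × AP, with AP = 0.16 m along the rod.
Components: V_Px = −rω sinθ − a·ω_rod·sinφ = -0.19911 m/s;  V_Py = rω cosθ + a·ω_rod·cosφ = +0.2858 m/s.
|V_P| = √(V_Px² + V_Py²) = 0.34831 m/s.

0.348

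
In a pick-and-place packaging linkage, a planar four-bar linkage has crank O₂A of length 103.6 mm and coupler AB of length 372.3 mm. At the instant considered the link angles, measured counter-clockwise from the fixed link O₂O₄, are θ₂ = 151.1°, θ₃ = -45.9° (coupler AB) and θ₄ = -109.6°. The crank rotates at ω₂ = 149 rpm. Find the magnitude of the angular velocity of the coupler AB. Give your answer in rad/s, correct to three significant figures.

4.78

ω₂ = 15.6 rad/s (from 149 rpm).
Differentiating the loop-closure r₂e^{iθ₂}+r₃e^{iθ₃}=r₁+r₄e^{iθ₄} gives r₂ω₂e^{iθ₂}+r₃ω₃e^{iθ₃}=r₄ω₄e^{iθ₄}.
Eliminating the other unknown: ω₃ = r₂ω₂ sin(θ₄−θ₂) / [r₃ sin(θ₃−θ₄)].
Numerator sine = +0.98686; denominator sine = +0.89649.
Result = 0.1036·15.6·(+0.98686) / (0.3723·(+0.89649)) = +4.7796 rad/s; magnitude 4.7796 rad/s.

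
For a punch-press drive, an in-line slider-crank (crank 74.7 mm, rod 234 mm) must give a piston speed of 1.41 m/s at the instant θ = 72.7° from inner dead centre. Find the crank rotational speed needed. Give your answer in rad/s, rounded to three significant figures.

18.0

For an in-line slider-crank, |v_piston| = rω|sinθ|·[1 + r cosθ/√(L² − r² sin²θ)].
With r = 0.0747 m, L = 0.234 m, θ = 72.7°: the bracketed kinematic factor |dx/dθ| = 0.078429 m.
ω = v/|dx/dθ| = 1.41/0.078429 = 17.978 rad/s.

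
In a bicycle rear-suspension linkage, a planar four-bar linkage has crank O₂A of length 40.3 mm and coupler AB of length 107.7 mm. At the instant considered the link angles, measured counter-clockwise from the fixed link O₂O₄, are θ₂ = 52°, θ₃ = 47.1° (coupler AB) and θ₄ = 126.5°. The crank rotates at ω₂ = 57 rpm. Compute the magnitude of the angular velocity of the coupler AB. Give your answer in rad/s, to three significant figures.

ω₂ = 5.969 rad/s (from 57 rpm).
Differentiating the loop-closure r₂e^{iθ₂}+r₃e^{iθ₃}=r₁+r₄e^{iθ₄} gives r₂ω₂e^{iθ₂}+r₃ω₃e^{iθ₃}=r₄ω₄e^{iθ₄}.
Eliminating the other unknown: ω₃ = r₂ω₂ sin(θ₄−θ₂) / [r₃ sin(θ₃−θ₄)].
Numerator sine = +0.96363; denominator sine = -0.98294.
Result = 0.0403·5.969·(+0.96363) / (0.1077·(-0.98294)) = -2.1897 rad/s; magnitude 2.1897 rad/s.

2.19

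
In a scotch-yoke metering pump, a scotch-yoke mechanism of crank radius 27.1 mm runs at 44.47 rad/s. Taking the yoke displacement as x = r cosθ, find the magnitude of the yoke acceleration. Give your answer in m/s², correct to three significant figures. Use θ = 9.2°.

ω = 44.47 rad/s
x = r cosθ ⇒ ẍ = −rω² cosθ (ω constant).
|a| = rω²|cosθ| = 0.0271·(44.47)²·|cos 9.2°| = 52.903 m/s².

52.9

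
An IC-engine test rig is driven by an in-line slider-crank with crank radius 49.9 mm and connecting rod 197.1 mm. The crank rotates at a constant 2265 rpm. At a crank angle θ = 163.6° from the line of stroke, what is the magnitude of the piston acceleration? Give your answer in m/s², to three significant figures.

ω = 2π·2265/60 = 237.2 rad/s
x(θ) = r cosθ + √(L² − r² sin²θ); with ω constant, a = ω²·d²x/dθ².
d²x/dθ² = −r cosθ − r²(cos2θ)/√u − r⁴ sin²2θ/(4u^{3/2}),  u = L² − r² sin²θ = 0.0386499 m².
Substituting r = 0.0499 m, L = 0.1971 m, θ = 163.6°: d²x/dθ² = +0.037164 m.
a = ω²·d²x/dθ² = (237.2)²·(+0.037164) = +2090.8 m/s²;  |a| = 2090.8 m/s².

2090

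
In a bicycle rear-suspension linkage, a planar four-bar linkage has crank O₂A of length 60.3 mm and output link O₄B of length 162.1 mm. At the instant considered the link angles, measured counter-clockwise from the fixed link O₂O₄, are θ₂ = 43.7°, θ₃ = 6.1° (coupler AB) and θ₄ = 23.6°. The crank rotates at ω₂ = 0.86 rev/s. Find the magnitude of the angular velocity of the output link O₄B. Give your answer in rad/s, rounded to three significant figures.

ω₂ = 5.404 rad/s (from 0.86 rev/s).
Differentiating the loop-closure r₂e^{iθ₂}+r₃e^{iθ₃}=r₁+r₄e^{iθ₄} gives r₂ω₂e^{iθ₂}+r₃ω₃e^{iθ₃}=r₄ω₄e^{iθ₄}.
Eliminating the other unknown: ω₄ = r₂ω₂ sin(θ₂−θ₃) / [r₄ sin(θ₄−θ₃)].
Numerator sine = +0.61015; denominator sine = +0.30071.
Result = 0.0603·5.404·(+0.61015) / (0.1621·(+0.30071)) = +4.0785 rad/s; magnitude 4.0785 rad/s.

4.08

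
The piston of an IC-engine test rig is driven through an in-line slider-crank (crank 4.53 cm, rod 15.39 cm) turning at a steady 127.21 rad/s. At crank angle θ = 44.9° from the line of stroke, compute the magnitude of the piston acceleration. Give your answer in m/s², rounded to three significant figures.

525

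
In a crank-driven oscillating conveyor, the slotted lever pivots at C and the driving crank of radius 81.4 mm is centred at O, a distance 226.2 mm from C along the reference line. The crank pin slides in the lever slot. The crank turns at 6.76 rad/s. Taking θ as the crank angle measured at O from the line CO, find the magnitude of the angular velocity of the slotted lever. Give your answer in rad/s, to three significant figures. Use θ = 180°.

ω = 6.76 rad/s
Crank pin A relative to C: A = (d + r cosθ, r sinθ); lever angle φ = atan2(r sinθ, d + r cosθ).
Differentiating tanφ: φ̇ = rω(d cosθ + r)/(d² + r² + 2dr cosθ).
d² + r² + 2dr cosθ = |CA|² = 0.020967 m²;  d cosθ + r = -0.1448 m.
|ω_lever| = |0.0814·6.76·-0.1448| / 0.020967 = 3.8002 rad/s.

3.80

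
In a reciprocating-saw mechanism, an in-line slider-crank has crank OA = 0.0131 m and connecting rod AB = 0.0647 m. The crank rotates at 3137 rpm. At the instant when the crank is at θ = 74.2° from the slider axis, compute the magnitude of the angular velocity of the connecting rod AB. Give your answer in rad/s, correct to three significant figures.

ω = 328.5 rad/s (converted from 3137 rpm).
The rod makes angle φ with the slider axis where L sinφ = r sinθ; differentiating, L cosφ·φ̇ = r ω cosθ.
L cosφ = √(L² − r² sin²θ) = 0.06346 m.
|ω_rod| = r ω |cosθ| / √(L² − r² sin²θ) = 0.0131·328.5·0.27228/0.06346 = 18.464 rad/s.

18.5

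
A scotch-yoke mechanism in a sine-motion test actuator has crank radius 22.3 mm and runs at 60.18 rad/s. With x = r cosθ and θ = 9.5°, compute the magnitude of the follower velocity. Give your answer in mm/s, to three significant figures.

221

ω = 60.18 rad/s
x = r cosθ ⇒ ẋ = −rω sinθ.
|v| = rω|sinθ| = 0.0223·60.18·|sin 9.5°| = 0.2215 m/s = 221.5 mm/s.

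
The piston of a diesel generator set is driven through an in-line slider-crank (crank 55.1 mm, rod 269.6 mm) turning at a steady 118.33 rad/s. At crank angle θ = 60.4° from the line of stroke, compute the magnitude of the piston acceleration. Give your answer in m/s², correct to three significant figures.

ω = 118.3 rad/s
x(θ) = r cosθ + √(L² − r² sin²θ); with ω constant, a = ω²·d²x/dθ².
d²x/dθ² = −r cosθ − r²(cos2θ)/√u − r⁴ sin²2θ/(4u^{3/2}),  u = L² − r² sin²θ = 0.0703889 m².
Substituting r = 0.0551 m, L = 0.2696 m, θ = 60.4°: d²x/dθ² = -0.021448 m.
a = ω²·d²x/dθ² = (118.3)²·(-0.021448) = -300.31 m/s²;  |a| = 300.31 m/s².

300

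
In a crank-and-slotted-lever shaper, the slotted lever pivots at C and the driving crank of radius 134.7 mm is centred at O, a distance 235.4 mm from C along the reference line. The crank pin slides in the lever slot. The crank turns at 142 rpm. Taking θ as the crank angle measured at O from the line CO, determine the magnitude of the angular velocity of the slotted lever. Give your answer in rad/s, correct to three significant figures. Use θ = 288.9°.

4.49

ω = 14.87 rad/s (from 142 rpm).
Crank pin A relative to C: A = (d + r cosθ, r sinθ); lever angle φ = atan2(r sinθ, d + r cosθ).
Differentiating tanφ: φ̇ = rω(d cosθ + r)/(d² + r² + 2dr cosθ).
d² + r² + 2dr cosθ = |CA|² = 0.094099 m²;  d cosθ + r = +0.21095 m.
|ω_lever| = |0.1347·14.87·+0.21095| / 0.094099 = 4.4903 rad/s.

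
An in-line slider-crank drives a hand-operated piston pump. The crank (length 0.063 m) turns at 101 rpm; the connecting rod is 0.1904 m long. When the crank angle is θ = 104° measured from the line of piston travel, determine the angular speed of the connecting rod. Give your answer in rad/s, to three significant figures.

ω = 10.58 rad/s (converted from 101 rpm).
The rod makes angle φ with the slider axis where L sinφ = r sinθ; differentiating, L cosφ·φ̇ = r ω cosθ.
L cosφ = √(L² − r² sin²θ) = 0.18032 m.
|ω_rod| = r ω |cosθ| / √(L² − r² sin²θ) = 0.063·10.58·0.24192/0.18032 = 0.89397 rad/s.

0.894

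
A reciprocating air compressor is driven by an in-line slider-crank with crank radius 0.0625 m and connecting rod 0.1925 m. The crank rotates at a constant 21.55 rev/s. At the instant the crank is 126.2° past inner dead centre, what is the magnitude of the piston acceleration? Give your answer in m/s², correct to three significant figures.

783

ω = 2π·21.6 = 135.4 rad/s
x(θ) = r cosθ + √(L² − r² sin²θ); with ω constant, a = ω²·d²x/dθ².
d²x/dθ² = −r cosθ − r²(cos2θ)/√u − r⁴ sin²2θ/(4u^{3/2}),  u = L² − r² sin²θ = 0.0345126 m².
Substituting r = 0.0625 m, L = 0.1925 m, θ = 126.2°: d²x/dθ² = +0.04273 m.
a = ω²·d²x/dθ² = (135.4)²·(+0.04273) = +783.41 m/s²;  |a| = 783.41 m/s².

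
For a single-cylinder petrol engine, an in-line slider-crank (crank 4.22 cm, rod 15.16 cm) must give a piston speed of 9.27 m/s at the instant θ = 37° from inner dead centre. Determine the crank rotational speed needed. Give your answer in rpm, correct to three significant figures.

2840

For an in-line slider-crank, |v_piston| = rω|sinθ|·[1 + r cosθ/√(L² − r² sin²θ)].
With r = 0.0422 m, L = 0.1516 m, θ = 37°: the bracketed kinematic factor |dx/dθ| = 0.031123 m.
ω = v/|dx/dθ| = 9.27/0.031123 = 297.85 rad/s.
N = 60ω/(2π) = 2844.2 rpm.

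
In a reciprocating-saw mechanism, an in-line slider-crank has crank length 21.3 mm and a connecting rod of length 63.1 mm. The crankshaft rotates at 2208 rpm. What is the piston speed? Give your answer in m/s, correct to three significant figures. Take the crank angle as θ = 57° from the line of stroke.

4.92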